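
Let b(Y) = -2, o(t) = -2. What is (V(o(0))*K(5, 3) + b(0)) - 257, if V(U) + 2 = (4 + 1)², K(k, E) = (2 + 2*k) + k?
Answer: 132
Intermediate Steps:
K(k, E) = 2 + 3*k
V(U) = 23 (V(U) = -2 + (4 + 1)² = -2 + 5² = -2 + 25 = 23)
(V(o(0))*K(5, 3) + b(0)) - 257 = (23*(2 + 3*5) - 2) - 257 = (23*(2 + 15) - 2) - 257 = (23*17 - 2) - 257 = (391 - 2) - 257 = 389 - 257 = 132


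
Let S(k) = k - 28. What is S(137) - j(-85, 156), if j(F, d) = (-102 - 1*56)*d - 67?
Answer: 24824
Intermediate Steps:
S(k) = -28 + k
j(F, d) = -67 - 158*d (j(F, d) = (-102 - 56)*d - 67 = -158*d - 67 = -67 - 158*d)
S(137) - j(-85, 156) = (-28 + 137) - (-67 - 158*156) = 109 - (-67 - 24648) = 109 - 1*(-24715) = 109 + 24715 = 24824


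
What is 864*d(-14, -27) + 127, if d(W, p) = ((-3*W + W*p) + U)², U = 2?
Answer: 153864703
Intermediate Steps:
d(W, p) = (2 - 3*W + W*p)² (d(W, p) = ((-3*W + W*p) + 2)² = (2 - 3*W + W*p)²)
864*d(-14, -27) + 127 = 864*(2 - 3*(-14) - 14*(-27))² + 127 = 864*(2 + 42 + 378)² + 127 = 864*422² + 127 = 864*178084 + 127 = 153864576 + 127 = 153864703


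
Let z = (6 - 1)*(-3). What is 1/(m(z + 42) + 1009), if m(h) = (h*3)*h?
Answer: 1/3196 ≈ 0.00031289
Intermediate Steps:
z = -15 (z = 5*(-3) = -15)
m(h) = 3*h² (m(h) = (3*h)*h = 3*h²)
1/(m(z + 42) + 1009) = 1/(3*(-15 + 42)² + 1009) = 1/(3*27² + 1009) = 1/(3*729 + 1009) = 1/(2187 + 1009) = 1/3196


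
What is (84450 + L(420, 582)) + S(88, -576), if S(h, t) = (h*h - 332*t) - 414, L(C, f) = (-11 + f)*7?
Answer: 287009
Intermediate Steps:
L(C, f) = -77 + 7*f
S(h, t) = -414 + h² - 332*t (S(h, t) = (h² - 332*t) - 414 = -414 + h² - 332*t)
(84450 + L(420, 582)) + S(88, -576) = (84450 + (-77 + 7*582)) + (-414 + 88² - 332*(-576)) = (84450 + (-77 + 4074)) + (-414 + 7744 + 191232) = (84450 + 3997) + 198562 = 88447 + 198562 = 287009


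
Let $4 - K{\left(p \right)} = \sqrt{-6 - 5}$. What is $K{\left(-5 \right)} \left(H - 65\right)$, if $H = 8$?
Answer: $-228 + 57 i \sqrt{11} \approx -228.0 + 189.05 i$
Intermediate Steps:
$K{\left(p \right)} = 4 - i \sqrt{11}$ ($K{\left(p \right)} = 4 - \sqrt{-6 - 5} = 4 - \sqrt{-11} = 4 - i \sqrt{11}$)
$K{\left(-5 \right)} \left(H - 65\right) = \left(4 - i \sqrt{11}\right) \left(8 - 65\right) = \left(4 - i \sqrt{11}\right) \left(-57\right) = -228 + 57 i \sqrt{11}$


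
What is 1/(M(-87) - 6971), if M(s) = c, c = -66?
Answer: -1/7037 ≈ -0.00014211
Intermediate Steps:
M(s) = -66
1/(M(-87) - 6971) = 1/(-66 - 6971) = 1/(-7037) = -1/7037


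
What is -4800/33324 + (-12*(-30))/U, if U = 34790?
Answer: -1291628/9661183 ≈ -0.13369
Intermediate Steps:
-4800/33324 + (-12*(-30))/U = -4800/33324 - 12*(-30)/34790 = -4800*1/33324 + 360*(1/34790) = -400/2777 + 36/3479 = -1291628/9661183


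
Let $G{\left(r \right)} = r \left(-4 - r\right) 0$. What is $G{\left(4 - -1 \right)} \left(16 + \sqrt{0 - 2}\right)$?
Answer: $0$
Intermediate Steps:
$G{\left(r \right)} = 0$
$G{\left(4 - -1 \right)} \left(16 + \sqrt{0 - 2}\right) = 0 \left(16 + \sqrt{0 - 2}\right) = 0 \left(16 + \sqrt{-2}\right) = 0 \left(16 + i \sqrt{2}\right) = 0$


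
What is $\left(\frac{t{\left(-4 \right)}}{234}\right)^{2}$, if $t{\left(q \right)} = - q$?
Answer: $\frac{4}{13689} \approx 0.00029221$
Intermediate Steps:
$\left(\frac{t{\left(-4 \right)}}{234}\right)^{2} = \left(\frac{\left(-1\right) \left(-4\right)}{234}\right)^{2} = \left(4 \cdot \frac{1}{234}\right)^{2} = \left(\frac{2}{117}\right)^{2} = \frac{4}{13689}$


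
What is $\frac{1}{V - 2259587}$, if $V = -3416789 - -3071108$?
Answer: $- \frac{1}{2605268} \approx -3.8384 \cdot 10^{-7}$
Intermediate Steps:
$V = -345681$ ($V = -3416789 + 3071108 = -345681$)
$\frac{1}{V - 2259587} = \frac{1}{-345681 - 2259587} = \frac{1}{-2605268} = - \frac{1}{2605268}$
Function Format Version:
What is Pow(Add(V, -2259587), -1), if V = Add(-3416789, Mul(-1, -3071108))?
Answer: Rational(-1, 2605268) ≈ -3.8384e-7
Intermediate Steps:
V = -345681 (V = Add(-3416789, 3071108) = -345681)
Pow(Add(V, -2259587), -1) = Pow(Add(-345681, -2259587), -1) = Pow(-2605268, -1) = Rational(-1, 2605268)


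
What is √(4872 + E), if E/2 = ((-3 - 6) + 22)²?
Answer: √5210 ≈ 72.180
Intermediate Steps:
E = 338 (E = 2*((-3 - 6) + 22)² = 2*(-9 + 22)² = 2*13² = 2*169 = 338)
√(4872 + E) = √(4872 + 338) = √5210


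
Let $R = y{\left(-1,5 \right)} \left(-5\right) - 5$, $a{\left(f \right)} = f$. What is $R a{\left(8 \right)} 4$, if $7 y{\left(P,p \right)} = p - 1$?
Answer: $- \frac{1760}{7} \approx -251.43$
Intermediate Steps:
$y{\left(P,p \right)} = - \frac{1}{7} + \frac{p}{7}$ ($y{\left(P,p \right)} = \frac{p - 1}{7} = \frac{-1 + p}{7} = - \frac{1}{7} + \frac{p}{7}$)
$R = - \frac{55}{7}$ ($R = \left(- \frac{1}{7} + \frac{1}{7} \cdot 5\right) \left(-5\right) - 5 = \left(- \frac{1}{7} + \frac{5}{7}\right) \left(-5\right) - 5 = \frac{4}{7} \left(-5\right) - 5 = - \frac{20}{7} - 5 = - \frac{55}{7} \approx -7.8571$)
$R a{\left(8 \right)} 4 = \left(- \frac{55}{7}\right) 8 \cdot 4 = \left(- \frac{440}{7}\right) 4 = - \frac{1760}{7}$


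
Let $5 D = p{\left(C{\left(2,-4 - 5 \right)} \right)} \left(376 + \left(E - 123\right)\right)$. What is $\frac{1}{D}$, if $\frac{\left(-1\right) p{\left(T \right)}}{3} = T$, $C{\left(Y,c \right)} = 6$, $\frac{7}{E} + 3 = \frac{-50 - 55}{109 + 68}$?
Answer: $- \frac{530}{479007} \approx -0.0011065$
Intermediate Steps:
$E = - \frac{413}{212}$ ($E = \frac{7}{-3 + \frac{-50 - 55}{109 + 68}} = \frac{7}{-3 - \frac{105}{177}} = \frac{7}{-3 - \frac{35}{59}} = \frac{7}{- \frac{212}{59}} = 7 \left(- \frac{59}{212}\right) = - \frac{413}{212} \approx -1.9481$)
$p{\left(T \right)} = - 3 T$
$D = - \frac{479007}{530}$ ($D = \frac{\left(-3\right) 6 \left(376 - \frac{26489}{212}\right)}{5} = \frac{\left(-18\right) \left(376 - \frac{26489}{212}\right)}{5} = \frac{\left(-18\right) \frac{53223}{212}}{5} = \frac{1}{5} \left(- \frac{479007}{106}\right) = - \frac{479007}{530} \approx -903.79$)
$\frac{1}{D} = \frac{1}{- \frac{479007}{530}} = - \frac{530}{479007}$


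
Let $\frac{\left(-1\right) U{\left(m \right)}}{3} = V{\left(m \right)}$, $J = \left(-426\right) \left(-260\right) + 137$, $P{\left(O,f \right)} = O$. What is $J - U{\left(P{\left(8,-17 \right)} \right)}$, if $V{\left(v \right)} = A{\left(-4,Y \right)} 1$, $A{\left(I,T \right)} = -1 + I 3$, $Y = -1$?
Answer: $110858$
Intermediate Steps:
$A{\left(I,T \right)} = -1 + 3 I$
$J = 110897$ ($J = 110760 + 137 = 110897$)
$V{\left(v \right)} = -13$ ($V{\left(v \right)} = \left(-1 + 3 \left(-4\right)\right) 1 = \left(-1 - 12\right) 1 = \left(-13\right) 1 = -13$)
$U{\left(m \right)} = 39$ ($U{\left(m \right)} = \left(-3\right) \left(-13\right) = 39$)
$J - U{\left(P{\left(8,-17 \right)} \right)} = 110897 - 39 = 110858$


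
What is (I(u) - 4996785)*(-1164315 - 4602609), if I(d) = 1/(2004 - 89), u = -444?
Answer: 55182791929069176/1915 ≈ 2.8816e+13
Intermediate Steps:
I(d) = 1/1915
(I(u) - 4996785)*(-1164315 - 4602609) = (1/1915 - 4996785)*(-1164315 - 4602609) = -9568843274/1915*(-5766924) = 55182791929069176/1915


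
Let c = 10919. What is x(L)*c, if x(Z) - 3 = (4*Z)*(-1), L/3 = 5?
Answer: -622383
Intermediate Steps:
L = 15 (L = 3*5 = 15)
x(Z) = 3 - 4*Z (x(Z) = 3 + (4*Z)*(-1) = 3 - 4*Z)
x(L)*c = (3 - 4*15)*10919 = (3 - 60)*10919 = -57*10919 = -622383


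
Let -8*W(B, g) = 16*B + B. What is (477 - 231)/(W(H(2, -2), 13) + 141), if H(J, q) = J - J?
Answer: 82/47 ≈ 1.7447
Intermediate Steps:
H(J, q) = 0
W(B, g) = -17*B/8 (W(B, g) = -(16*B + B)/8 = -17*B/8)
(477 - 231)/(W(H(2, -2), 13) + 141) = (477 - 231)/(-17/8*0 + 141) = 246/(0 + 141) = 246/141 = 246*(1/141) = 82/47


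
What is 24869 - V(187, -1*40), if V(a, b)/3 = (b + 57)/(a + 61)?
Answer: 6167461/248 ≈ 24869.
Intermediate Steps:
V(a, b) = 3*(57 + b)/(61 + a) (V(a, b) = 3*((b + 57)/(a + 61)) = 3*((57 + b)/(61 + a)) = 3*(57 + b)/(61 + a))
24869 - V(187, -1*40) = 24869 - 3*(57 - 1*40)/(61 + 187) = 24869 - 3*(57 - 40)/248 = 24869 - 3*17/248 = 24869 - 1*51/248 = 24869 - 51/248 = 6167461/248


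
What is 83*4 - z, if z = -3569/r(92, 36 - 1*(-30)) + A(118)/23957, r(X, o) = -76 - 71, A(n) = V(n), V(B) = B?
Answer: 1083677549/3521679 ≈ 307.72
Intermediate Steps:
A(n) = n
r(X, o) = -147
z = 85519879/3521679 (z = -3569/(-147) + 118/23957 = -3569*(-1/147) + 118*(1/23957) = 3569/147 + 118/23957 = 85519879/3521679 ≈ 24.284)
83*4 - z = 83*4 - 1*85519879/3521679 = 332 - 85519879/3521679 = 1083677549/3521679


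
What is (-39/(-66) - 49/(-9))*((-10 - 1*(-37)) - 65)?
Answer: -22705/99 ≈ -229.34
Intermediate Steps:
(-39/(-66) - 49/(-9))*((-10 - 1*(-37)) - 65) = (-39*(-1/66) - 49*(-1/9))*((-10 + 37) - 65) = (13/22 + 49/9)*(27 - 65) = (1195/198)*(-38) = -22705/99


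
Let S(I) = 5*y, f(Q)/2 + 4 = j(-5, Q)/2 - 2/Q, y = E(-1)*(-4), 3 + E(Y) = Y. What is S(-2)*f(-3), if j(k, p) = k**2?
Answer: 4400/3 ≈ 1466.7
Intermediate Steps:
E(Y) = -3 + Y
y = 16 (y = (-3 - 1)*(-4) = -4*(-4) = 16)
f(Q) = 17 - 4/Q (f(Q) = -8 + 2*((-5)**2/2 - 2/Q) = -8 + 2*(25*(1/2) - 2/Q) = -8 + 2*(25/2 - 2/Q) = -8 + (25 - 4/Q) = 17 - 4/Q)
S(I) = 80 (S(I) = 5*16 = 80)
S(-2)*f(-3) = 80*(17 - 4/(-3)) = 80*(17 - 4*(-1/3)) = 80*(17 + 4/3) = 80*(55/3) = 4400/3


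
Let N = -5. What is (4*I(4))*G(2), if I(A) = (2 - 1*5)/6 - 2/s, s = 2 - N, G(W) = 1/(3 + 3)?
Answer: -11/21 ≈ -0.52381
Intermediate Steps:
G(W) = ⅙ (G(W) = 1/6 = ⅙)
s = 7 (s = 2 - 1*(-5) = 2 + 5 = 7)
I(A) = -11/14 (I(A) = (2 - 1*5)/6 - 2/7 = (2 - 5)*(⅙) - 2*⅐ = -3*⅙ - 2/7 = -½ - 2/7 = -11/14)
(4*I(4))*G(2) = (4*(-11/14))*(⅙) = -22/7*⅙ = -11/21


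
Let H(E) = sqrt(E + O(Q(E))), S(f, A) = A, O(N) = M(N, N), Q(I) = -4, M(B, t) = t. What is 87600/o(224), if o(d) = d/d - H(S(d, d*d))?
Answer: -87600/50171 - 175200*sqrt(12543)/50171 ≈ -392.84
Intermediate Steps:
O(N) = N
H(E) = sqrt(-4 + E) (H(E) = sqrt(E - 4) = sqrt(-4 + E))
o(d) = 1 - sqrt(-4 + d**2) (o(d) = d/d - sqrt(-4 + d*d) = 1 - sqrt(-4 + d**2))
87600/o(224) = 87600/(1 - sqrt(-4 + 224**2)) = 87600/(1 - sqrt(-4 + 50176)) = 87600/(1 - sqrt(50172)) = 87600/(1 - 2*sqrt(12543))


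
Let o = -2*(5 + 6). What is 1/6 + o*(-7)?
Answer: 925/6 ≈ 154.17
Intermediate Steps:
o = -22 (o = -2*11 = -22)
1/6 + o*(-7) = 1/6 - 22*(-7) = ⅙ + 154 = 925/6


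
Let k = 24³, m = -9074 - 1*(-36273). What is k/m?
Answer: 13824/27199 ≈ 0.50825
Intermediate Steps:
m = 27199 (m = -9074 + 36273 = 27199)
k = 13824
k/m = 13824/27199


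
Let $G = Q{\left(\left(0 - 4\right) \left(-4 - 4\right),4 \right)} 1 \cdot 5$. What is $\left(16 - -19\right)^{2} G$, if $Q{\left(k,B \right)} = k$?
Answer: $196000$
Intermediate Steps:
$G = 160$ ($G = \left(0 - 4\right) \left(-4 - 4\right) 1 \cdot 5 = \left(-4\right) \left(-8\right) 1 \cdot 5 = 32 \cdot 1 \cdot 5 = 32 \cdot 5 = 160$)
$\left(16 - -19\right)^{2} G = \left(16 - -19\right)^{2} \cdot 160 = \left(16 + 19\right)^{2} \cdot 160 = 35^{2} \cdot 160 = 1225 \cdot 160 = 196000$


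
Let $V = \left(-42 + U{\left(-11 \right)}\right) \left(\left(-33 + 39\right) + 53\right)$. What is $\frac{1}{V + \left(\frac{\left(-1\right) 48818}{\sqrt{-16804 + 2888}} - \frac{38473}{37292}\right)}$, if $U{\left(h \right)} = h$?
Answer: $- \frac{308859412586724}{983031698261265295} - \frac{4849347411568 i \sqrt{71}}{983031698261265295} \approx -0.00031419 - 4.1567 \cdot 10^{-5} i$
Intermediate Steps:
$V = -3127$ ($V = \left(-42 - 11\right) \left(\left(-33 + 39\right) + 53\right) = - 53 \left(6 + 53\right) = \left(-53\right) 59 = -3127$)
$\frac{1}{V + \left(\frac{\left(-1\right) 48818}{\sqrt{-16804 + 2888}} - \frac{38473}{37292}\right)} = \frac{1}{-3127 + \left(\frac{\left(-1\right) 48818}{\sqrt{-16804 + 2888}} - \frac{38473}{37292}\right)} = \frac{1}{-3127 - \left(\frac{38473}{37292} + \frac{48818}{\sqrt{-13916}}\right)} = \frac{1}{-3127 - \left(\frac{38473}{37292} + \frac{48818}{14 i \sqrt{71}}\right)} = \frac{1}{-3127 - \left(\frac{38473}{37292} + 48818 \left(- \frac{i \sqrt{71}}{994}\right)\right)} = \frac{1}{-3127 - \left(\frac{38473}{37292} - \frac{3487 i \sqrt{71}}{71}\right)} = \frac{1}{- \frac{116650557}{37292} + \frac{3487 i \sqrt{71}}{71}}$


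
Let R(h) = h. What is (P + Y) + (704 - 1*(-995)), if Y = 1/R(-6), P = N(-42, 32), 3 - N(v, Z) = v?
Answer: 10463/6 ≈ 1743.8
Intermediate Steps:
N(v, Z) = 3 - v
P = 45 (P = 3 - 1*(-42) = 3 + 42 = 45)
Y = -⅙ (Y = 1/(-6) = -⅙ ≈ -0.16667)
(P + Y) + (704 - 1*(-995)) = (45 - ⅙) + (704 - 1*(-995)) = 269/6 + (704 + 995) = 269/6 + 1699 = 10463/6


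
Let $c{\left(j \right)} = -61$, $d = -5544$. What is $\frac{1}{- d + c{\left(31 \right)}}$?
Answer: $\frac{1}{5483} \approx 0.00018238$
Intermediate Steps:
$\frac{1}{- d + c{\left(31 \right)}} = \frac{1}{\left(-1\right) \left(-5544\right) - 61} = \frac{1}{5544 - 61} = \frac{1}{5483}$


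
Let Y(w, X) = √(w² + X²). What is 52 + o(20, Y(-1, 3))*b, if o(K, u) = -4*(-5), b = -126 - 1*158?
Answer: -5628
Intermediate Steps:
Y(w, X) = √(X² + w²)
b = -284 (b = -126 - 158 = -284)
o(K, u) = 20
52 + o(20, Y(-1, 3))*b = 52 + 20*(-284) = 52 - 5680 = -5628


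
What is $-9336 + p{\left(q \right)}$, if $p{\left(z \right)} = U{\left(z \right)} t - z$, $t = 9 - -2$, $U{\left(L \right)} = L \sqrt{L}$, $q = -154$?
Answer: $-9182 - 1694 i \sqrt{154} \approx -9182.0 - 21022.0 i$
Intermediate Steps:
$U{\left(L \right)} = L^{\frac{3}{2}}$
$t = 11$ ($t = 9 + 2 = 11$)
$p{\left(z \right)} = - z + 11 z^{\frac{3}{2}}$ ($p{\left(z \right)} = z^{\frac{3}{2}} \cdot 11 - z = 11 z^{\frac{3}{2}} - z = - z + 11 z^{\frac{3}{2}}$)
$-9336 + p{\left(q \right)} = -9336 + \left(\left(-1\right) \left(-154\right) + 11 \left(-154\right)^{\frac{3}{2}}\right) = -9336 + \left(154 + 11 \left(- 154 i \sqrt{154}\right)\right) = -9336 + \left(154 - 1694 i \sqrt{154}\right) = -9182 - 1694 i \sqrt{154}$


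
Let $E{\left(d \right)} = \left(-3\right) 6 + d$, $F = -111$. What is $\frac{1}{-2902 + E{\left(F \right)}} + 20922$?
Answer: $\frac{63414581}{3031} \approx 20922.0$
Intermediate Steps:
$E{\left(d \right)} = -18 + d$
$\frac{1}{-2902 + E{\left(F \right)}} + 20922 = \frac{1}{-2902 - 129} + 20922 = \frac{1}{-3031} + 20922 = - \frac{1}{3031} + 20922 = \frac{63414581}{3031}$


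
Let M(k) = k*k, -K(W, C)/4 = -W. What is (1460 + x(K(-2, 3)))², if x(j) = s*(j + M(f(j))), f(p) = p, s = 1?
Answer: 2298256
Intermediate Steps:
K(W, C) = 4*W (K(W, C) = -(-4)*W = 4*W)
M(k) = k²
x(j) = j + j² (x(j) = 1*(j + j²) = j + j²)
(1460 + x(K(-2, 3)))² = (1460 + (4*(-2))*(1 + 4*(-2)))² = (1460 - 8*(1 - 8))² = (1460 - 8*(-7))² = (1460 + 56)² = 1516² = 2298256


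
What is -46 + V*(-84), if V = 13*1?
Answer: -1138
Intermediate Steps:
V = 13
-46 + V*(-84) = -46 + 13*(-84) = -46 - 1092 = -1138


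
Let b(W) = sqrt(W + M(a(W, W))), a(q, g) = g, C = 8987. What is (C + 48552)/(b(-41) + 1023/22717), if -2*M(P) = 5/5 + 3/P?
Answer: 54824259978609/877348458989 - 296936965389710*I*sqrt(697)/877348458989 ≈ 62.489 - 8935.3*I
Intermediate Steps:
M(P) = -1/2 - 3/(2*P) (M(P) = -(5/5 + 3/P)/2 = -(5*(1/5) + 3/P)/2 = -(1 + 3/P)/2 = -1/2 - 3/(2*P))
b(W) = sqrt(W + (-3 - W)/(2*W))
(C + 48552)/(b(-41) + 1023/22717) = (8987 + 48552)/(sqrt(-2 - 6/(-41) + 4*(-41))/2 + 1023/22717) = 57539/(sqrt(-2 - 6*(-1/41) - 164)/2 + 1023*(1/22717)) = 57539/(sqrt(-2 + 6/41 - 164)/2 + 1023/22717) = 57539/(sqrt(-6800/41)/2 + 1023/22717) = 57539/((20*I*sqrt(697)/41)/2 + 1023/22717) = 57539/(10*I*sqrt(697)/41 + 1023/22717) = 57539/(1023/22717 + 10*I*sqrt(697)/41)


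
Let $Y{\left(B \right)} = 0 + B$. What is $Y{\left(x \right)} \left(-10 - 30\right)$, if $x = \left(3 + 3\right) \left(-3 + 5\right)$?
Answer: $-480$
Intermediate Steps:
$x = 12$ ($x = 6 \cdot 2 = 12$)
$Y{\left(B \right)} = B$
$Y{\left(x \right)} \left(-10 - 30\right) = 12 \left(-10 - 30\right) = 12 \left(-40\right) = -480$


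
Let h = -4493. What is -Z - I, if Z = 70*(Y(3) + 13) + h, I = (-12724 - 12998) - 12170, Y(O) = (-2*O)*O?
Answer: 42735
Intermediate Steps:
Y(O) = -2*O²
I = -37892 (I = -25722 - 12170 = -37892)
Z = -4843 (Z = 70*(-2*3² + 13) - 4493 = 70*(-2*9 + 13) - 4493 = 70*(-18 + 13) - 4493 = 70*(-5) - 4493 = -350 - 4493 = -4843)
-Z - I = -1*(-4843) - 1*(-37892) = 4843 + 37892 = 42735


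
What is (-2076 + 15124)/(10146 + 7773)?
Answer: 13048/17919 ≈ 0.72817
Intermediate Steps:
(-2076 + 15124)/(10146 + 7773) = 13048/17919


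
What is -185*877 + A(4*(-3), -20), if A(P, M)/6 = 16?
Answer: -162149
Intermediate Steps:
A(P, M) = 96 (A(P, M) = 6*16 = 96)
-185*877 + A(4*(-3), -20) = -185*877 + 96 = -162245 + 96 = -162149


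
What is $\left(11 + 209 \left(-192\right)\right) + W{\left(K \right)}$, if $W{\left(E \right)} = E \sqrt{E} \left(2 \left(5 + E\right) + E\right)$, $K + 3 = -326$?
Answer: $-40117 + 321433 i \sqrt{329} \approx -40117.0 + 5.8303 \cdot 10^{6} i$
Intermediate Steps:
$K = -329$ ($K = -3 - 326 = -329$)
$W{\left(E \right)} = E^{\frac{3}{2}} \left(10 + 3 E\right)$ ($W{\left(E \right)} = E^{\frac{3}{2}} \left(\left(10 + 2 E\right) + E\right) = E^{\frac{3}{2}} \left(10 + 3 E\right)$)
$\left(11 + 209 \left(-192\right)\right) + W{\left(K \right)} = \left(11 + 209 \left(-192\right)\right) + \left(-329\right)^{\frac{3}{2}} \left(10 + 3 \left(-329\right)\right) = \left(11 - 40128\right) + - 329 i \sqrt{329} \left(10 - 987\right) = -40117 + - 329 i \sqrt{329} \left(-977\right) = -40117 + 321433 i \sqrt{329}$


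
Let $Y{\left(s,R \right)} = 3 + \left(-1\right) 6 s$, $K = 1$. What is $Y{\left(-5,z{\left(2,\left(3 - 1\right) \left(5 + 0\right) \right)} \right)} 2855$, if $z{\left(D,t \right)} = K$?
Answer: $94215$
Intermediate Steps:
$z{\left(D,t \right)} = 1$
$Y{\left(s,R \right)} = 3 - 6 s$
$Y{\left(-5,z{\left(2,\left(3 - 1\right) \left(5 + 0\right) \right)} \right)} 2855 = \left(3 - -30\right) 2855 = \left(3 + 30\right) 2855 = 33 \cdot 2855 = 94215$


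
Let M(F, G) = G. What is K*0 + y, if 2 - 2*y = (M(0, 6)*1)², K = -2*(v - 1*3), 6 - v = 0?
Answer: -17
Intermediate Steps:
v = 6 (v = 6 - 1*0 = 6 + 0 = 6)
K = -6 (K = -2*(6 - 1*3) = -2*(6 - 3) = -2*3 = -6)
y = -17 (y = 1 - (6*1)²/2 = 1 - ½*6² = 1 - ½*36 = 1 - 18 = -17)
K*0 + y = -6*0 - 17 = 0 - 17 = -17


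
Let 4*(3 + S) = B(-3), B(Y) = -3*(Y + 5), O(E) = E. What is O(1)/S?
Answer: -2/9 ≈ -0.22222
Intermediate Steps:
B(Y) = -15 - 3*Y (B(Y) = -3*(5 + Y) = -15 - 3*Y)
S = -9/2 (S = -3 + (-15 - 3*(-3))/4 = -3 + (-15 + 9)/4 = -3 + (¼)*(-6) = -3 - 3/2 = -9/2 ≈ -4.5000)
O(1)/S = 1/(-9/2) = 1*(-2/9) = -2/9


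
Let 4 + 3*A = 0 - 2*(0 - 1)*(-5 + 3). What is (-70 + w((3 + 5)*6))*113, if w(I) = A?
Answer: -24634/3 ≈ -8211.3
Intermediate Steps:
A = -8/3 (A = -4/3 + (0 - 2*(0 - 1)*(-5 + 3))/3 = -4/3 + (0 - (-2)*(-2))/3 = -4/3 + (0 - 2*2)/3 = -4/3 + (0 - 4)/3 = -4/3 + (1/3)*(-4) = -4/3 - 4/3 = -8/3 ≈ -2.6667)
w(I) = -8/3
(-70 + w((3 + 5)*6))*113 = (-70 - 8/3)*113 = -218/3*113 = -24634/3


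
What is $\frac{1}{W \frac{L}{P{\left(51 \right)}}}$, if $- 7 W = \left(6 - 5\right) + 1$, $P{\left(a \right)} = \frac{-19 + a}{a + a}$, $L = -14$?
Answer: $\frac{4}{51} \approx 0.078431$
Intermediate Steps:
$P{\left(a \right)} = \frac{-19 + a}{2 a}$
$W = - \frac{2}{7}$ ($W = - \frac{\left(6 - 5\right) + 1}{7} = - \frac{1 + 1}{7} = \left(- \frac{1}{7}\right) 2 = - \frac{2}{7} \approx -0.28571$)
$\frac{1}{W \frac{L}{P{\left(51 \right)}}} = \frac{1}{\left(- \frac{2}{7}\right) \left(- \frac{14}{\frac{1}{2} \cdot \frac{1}{51} \left(-19 + 51\right)}\right)} = \frac{1}{\left(- \frac{2}{7}\right) \left(- \frac{14}{\frac{1}{2} \cdot \frac{1}{51} \cdot 32}\right)} = \frac{1}{\left(- \frac{2}{7}\right) \left(- \frac{14}{\frac{16}{51}}\right)} = \frac{1}{\left(- \frac{2}{7}\right) \left(\left(-14\right) \frac{51}{16}\right)} = \frac{1}{\left(- \frac{2}{7}\right) \left(- \frac{357}{8}\right)} = \frac{1}{\frac{51}{4}} = \frac{4}{51}$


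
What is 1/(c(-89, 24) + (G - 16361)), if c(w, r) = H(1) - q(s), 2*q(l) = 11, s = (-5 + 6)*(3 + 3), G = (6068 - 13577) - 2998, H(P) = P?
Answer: -2/53745 ≈ -3.7213e-5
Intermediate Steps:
G = -10507 (G = -7509 - 2998 = -10507)
s = 6 (s = 1*6 = 6)
q(l) = 11/2 (q(l) = (1/2)*11 = 11/2)
c(w, r) = -9/2 (c(w, r) = 1 - 1*11/2 = 1 - 11/2 = -9/2)
1/(c(-89, 24) + (G - 16361)) = 1/(-9/2 + (-10507 - 16361)) = 1/(-9/2 - 26868) = 1/(-53745/2) = -2/53745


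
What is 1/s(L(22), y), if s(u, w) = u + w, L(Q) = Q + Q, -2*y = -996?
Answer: 1/542 ≈ 0.0018450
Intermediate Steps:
y = 498 (y = -½*(-996) = 498)
L(Q) = 2*Q
1/s(L(22), y) = 1/(2*22 + 498) = 1/(44 + 498) = 1/542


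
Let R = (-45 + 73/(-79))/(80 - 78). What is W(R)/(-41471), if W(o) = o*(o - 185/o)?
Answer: -2136011/258820511 ≈ -0.0082529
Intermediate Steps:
R = -1814/79 (R = (-45 + 73*(-1/79))/2 = (-45 - 73/79)*(1/2) = -3628/79*1/2 = -1814/79 ≈ -22.962)
W(R)/(-41471) = (-185 + (-1814/79)**2)/(-41471) = (-185 + 3290596/6241)*(-1/41471) = (2136011/6241)*(-1/41471) = -2136011/258820511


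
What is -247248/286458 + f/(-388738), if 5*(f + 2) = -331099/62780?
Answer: -5028354575990643/5825832805042600 ≈ -0.86311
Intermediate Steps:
f = -958899/313900 (f = -2 + (-331099/62780)/5 = -2 + (-331099*1/62780)/5 = -2 + (⅕)*(-331099/62780) = -2 - 331099/313900 = -958899/313900 ≈ -3.0548)
-247248/286458 + f/(-388738) = -247248/286458 - 958899/313900/(-388738) = -247248*1/286458 - 958899/313900*(-1/388738) = -41208/47743 + 958899/122024858200 = -5028354575990643/5825832805042600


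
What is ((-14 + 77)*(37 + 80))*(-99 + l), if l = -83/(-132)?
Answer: -31904145/44 ≈ -7.2509e+5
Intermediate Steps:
l = 83/132 (l = -83*(-1/132) = 83/132 ≈ 0.62879)
((-14 + 77)*(37 + 80))*(-99 + l) = ((-14 + 77)*(37 + 80))*(-99 + 83/132) = (63*117)*(-12985/132) = 7371*(-12985/132) = -31904145/44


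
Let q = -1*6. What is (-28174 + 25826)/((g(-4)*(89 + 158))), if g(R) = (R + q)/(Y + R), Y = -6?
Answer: -2348/247 ≈ -9.5061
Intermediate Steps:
q = -6
g(R) = 1 (g(R) = (R - 6)/(-6 + R) = (-6 + R)/(-6 + R) = 1)
(-28174 + 25826)/((g(-4)*(89 + 158))) = (-28174 + 25826)/((1*(89 + 158))) = -2348/(1*247) = -2348/247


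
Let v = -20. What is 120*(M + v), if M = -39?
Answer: -7080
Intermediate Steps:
120*(M + v) = 120*(-39 - 20) = 120*(-59) = -7080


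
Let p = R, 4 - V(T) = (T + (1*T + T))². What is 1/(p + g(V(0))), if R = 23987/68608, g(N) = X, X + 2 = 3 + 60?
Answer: 68608/4209075 ≈ 0.016300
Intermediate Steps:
V(T) = 4 - 9*T² (V(T) = 4 - (T + (1*T + T))² = 4 - (T + (T + T))² = 4 - (T + 2*T)² = 4 - (3*T)² = 4 - 9*T²)
X = 61 (X = -2 + (3 + 60) = -2 + 63 = 61)
g(N) = 61
R = 23987/68608 (R = 23987*(1/68608) = 23987/68608 ≈ 0.34962)
p = 23987/68608 ≈ 0.34962
1/(p + g(V(0))) = 1/(23987/68608 + 61) = 1/(4209075/68608) = 68608/4209075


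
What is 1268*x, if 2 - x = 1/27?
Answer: 67204/27 ≈ 2489.0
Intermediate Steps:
x = 53/27 (x = 2 - 1/27 = 53/27 ≈ 1.9630)
1268*x = 1268*(53/27) = 67204/27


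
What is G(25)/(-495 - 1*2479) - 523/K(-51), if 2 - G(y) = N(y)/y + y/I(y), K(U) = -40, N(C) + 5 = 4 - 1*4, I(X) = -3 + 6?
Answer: 2333471/178440 ≈ 13.077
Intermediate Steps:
I(X) = 3
N(C) = -5 (N(C) = -5 + (4 - 1*4) = -5 + (4 - 4) = -5 + 0 = -5)
G(y) = 2 + 5/y - y/3 (G(y) = 2 - (-5/y + y/3) = 2 + (5/y - y/3) = 2 + 5/y - y/3)
G(25)/(-495 - 1*2479) - 523/K(-51) = (2 + 5/25 - ⅓*25)/(-495 - 1*2479) - 523/(-40) = (2 + 5*(1/25) - 25/3)/(-495 - 2479) - 523*(-1/40) = (2 + ⅕ - 25/3)/(-2974) + 523/40 = -92/15*(-1/2974) + 523/40 = 46/22305 + 523/40 = 2333471/178440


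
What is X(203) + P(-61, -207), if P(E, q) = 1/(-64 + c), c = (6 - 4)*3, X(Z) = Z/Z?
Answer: 57/58 ≈ 0.98276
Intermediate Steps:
X(Z) = 1
c = 6 (c = 2*3 = 6)
P(E, q) = -1/58 (P(E, q) = 1/(-64 + 6) = 1/(-58) = -1/58)
X(203) + P(-61, -207) = 1 - 1/58 = 57/58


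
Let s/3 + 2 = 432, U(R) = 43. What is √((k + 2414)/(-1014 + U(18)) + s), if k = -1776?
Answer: 52*√449573/971 ≈ 35.907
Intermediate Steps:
s = 1290 (s = -6 + 3*432 = -6 + 1296 = 1290)
√((k + 2414)/(-1014 + U(18)) + s) = √((-1776 + 2414)/(-1014 + 43) + 1290) = √(638/(-971) + 1290) = √(638*(-1/971) + 1290) = √(-638/971 + 1290) = √(1251952/971) = 52*√449573/971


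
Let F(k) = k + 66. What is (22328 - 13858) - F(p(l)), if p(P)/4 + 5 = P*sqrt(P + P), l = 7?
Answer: 8424 - 28*sqrt(14) ≈ 8319.2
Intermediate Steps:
p(P) = -20 + 4*sqrt(2)*P**(3/2) (p(P) = -20 + 4*(P*sqrt(P + P)) = -20 + 4*(P*sqrt(2*P)) = -20 + 4*(P*(sqrt(2)*sqrt(P))) = -20 + 4*(sqrt(2)*P**(3/2)) = -20 + 4*sqrt(2)*P**(3/2))
F(k) = 66 + k
(22328 - 13858) - F(p(l)) = (22328 - 13858) - (66 + (-20 + 4*sqrt(2)*7**(3/2))) = 8470 - (66 + (-20 + 4*sqrt(2)*(7*sqrt(7)))) = 8470 - (66 + (-20 + 28*sqrt(14))) = 8470 - (46 + 28*sqrt(14)) = 8470 + (-46 - 28*sqrt(14)) = 8424 - 28*sqrt(14)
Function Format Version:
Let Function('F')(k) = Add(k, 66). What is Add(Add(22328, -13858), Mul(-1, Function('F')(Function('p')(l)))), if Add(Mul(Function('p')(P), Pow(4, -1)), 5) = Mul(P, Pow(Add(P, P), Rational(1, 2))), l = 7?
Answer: Add(8424, Mul(-28, Pow(14, Rational(1, 2)))) ≈ 8319.2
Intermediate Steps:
Function('p')(P) = Add(-20, Mul(4, Pow(2, Rational(1, 2)), Pow(P, Rational(3, 2)))) (Function('p')(P) = Add(-20, Mul(4, Mul(P, Pow(Add(P, P), Rational(1, 2))))) = Add(-20, Mul(4, Mul(P, Pow(Mul(2, P), Rational(1, 2))))) = Add(-20, Mul(4, Mul(P, Mul(Pow(2, Rational(1, 2)), Pow(P, Rational(1, 2)))))) = Add(-20, Mul(4, Mul(Pow(2, Rational(1, 2)), Pow(P, Rational(3, 2))))) = Add(-20, Mul(4, Pow(2, Rational(1, 2)), Pow(P, Rational(3, 2)))))
Function('F')(k) = Add(66, k)
Add(Add(22328, -13858), Mul(-1, Function('F')(Function('p')(l)))) = Add(Add(22328, -13858), Mul(-1, Add(66, Add(-20, Mul(4, Pow(2, Rational(1, 2)), Pow(7, Rational(3, 2))))))) = Add(8470, Mul(-1, Add(66, Add(-20, Mul(4, Pow(2, Rational(1, 2)), Mul(7, Pow(7, Rational(1, 2)))))))) = Add(8470, Mul(-1, Add(66, Add(-20, Mul(28, Pow(14, Rational(1, 2))))))) = Add(8470, Mul(-1, Add(46, Mul(28, Pow(14, Rational(1, 2)))))) = Add(8470, Add(-46, Mul(-28, Pow(14, Rational(1, 2))))) = Add(8424, Mul(-28, Pow(14, Rational(1, 2))))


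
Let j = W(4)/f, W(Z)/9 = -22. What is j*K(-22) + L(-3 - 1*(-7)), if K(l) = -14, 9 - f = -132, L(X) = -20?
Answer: -16/47 ≈ -0.34043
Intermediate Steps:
W(Z) = -198 (W(Z) = 9*(-22) = -198)
f = 141 (f = 9 - 1*(-132) = 9 + 132 = 141)
j = -66/47 (j = -198/141 = -198*1/141 = -66/47 ≈ -1.4043)
j*K(-22) + L(-3 - 1*(-7)) = -66/47*(-14) - 20 = 924/47 - 20 = -16/47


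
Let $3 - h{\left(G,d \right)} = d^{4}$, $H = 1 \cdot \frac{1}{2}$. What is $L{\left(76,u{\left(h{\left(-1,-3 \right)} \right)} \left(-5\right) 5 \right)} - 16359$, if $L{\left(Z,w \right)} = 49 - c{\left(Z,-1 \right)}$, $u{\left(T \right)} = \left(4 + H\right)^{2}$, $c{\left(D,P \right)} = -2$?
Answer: $-16308$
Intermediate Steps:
$H = \frac{1}{2}$ ($H = 1 \cdot \frac{1}{2} = \frac{1}{2} \approx 0.5$)
$h{\left(G,d \right)} = 3 - d^{4}$
$u{\left(T \right)} = \frac{81}{4}$ ($u{\left(T \right)} = \left(4 + \frac{1}{2}\right)^{2} = \left(\frac{9}{2}\right)^{2} = \frac{81}{4}$)
$L{\left(Z,w \right)} = 51$ ($L{\left(Z,w \right)} = 49 - -2 = 49 + 2 = 51$)
$L{\left(76,u{\left(h{\left(-1,-3 \right)} \right)} \left(-5\right) 5 \right)} - 16359 = 51 - 16359 = -16308$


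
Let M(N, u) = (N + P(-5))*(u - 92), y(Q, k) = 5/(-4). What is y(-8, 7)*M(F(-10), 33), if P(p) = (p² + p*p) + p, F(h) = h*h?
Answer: 42775/4 ≈ 10694.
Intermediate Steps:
F(h) = h²
y(Q, k) = -5/4 (y(Q, k) = 5*(-¼) = -5/4)
P(p) = p + 2*p² (P(p) = (p² + p²) + p = 2*p² + p = p + 2*p²)
M(N, u) = (-92 + u)*(45 + N) (M(N, u) = (N - 5*(1 + 2*(-5)))*(u - 92) = (N - 5*(1 - 10))*(-92 + u) = (N - 5*(-9))*(-92 + u) = (N + 45)*(-92 + u) = (45 + N)*(-92 + u) = (-92 + u)*(45 + N))
y(-8, 7)*M(F(-10), 33) = -5*(-4140 - 92*(-10)² + 45*33 + (-10)²*33)/4 = -5*(-4140 - 92*100 + 1485 + 100*33)/4 = -5*(-4140 - 9200 + 1485 + 3300)/4 = -5/4*(-8555) = 42775/4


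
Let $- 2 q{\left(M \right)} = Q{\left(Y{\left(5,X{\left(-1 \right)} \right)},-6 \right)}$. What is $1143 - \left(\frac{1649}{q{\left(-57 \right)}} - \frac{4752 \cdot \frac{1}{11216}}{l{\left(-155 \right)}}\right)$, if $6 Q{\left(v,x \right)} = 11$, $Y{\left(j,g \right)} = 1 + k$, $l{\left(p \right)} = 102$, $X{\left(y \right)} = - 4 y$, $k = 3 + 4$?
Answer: $\frac{771293163}{262174} \approx 2941.9$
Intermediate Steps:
$k = 7$
$Y{\left(j,g \right)} = 8$ ($Y{\left(j,g \right)} = 1 + 7 = 8$)
$Q{\left(v,x \right)} = \frac{11}{6}$ ($Q{\left(v,x \right)} = \frac{1}{6} \cdot 11 = \frac{11}{6}$)
$q{\left(M \right)} = - \frac{11}{12}$ ($q{\left(M \right)} = \left(- \frac{1}{2}\right) \frac{11}{6} = - \frac{11}{12}$)
$1143 - \left(\frac{1649}{q{\left(-57 \right)}} - \frac{4752 \cdot \frac{1}{11216}}{l{\left(-155 \right)}}\right) = 1143 + \left(\frac{4752 \cdot \frac{1}{11216}}{102} - \frac{1649}{- \frac{11}{12}}\right) = 1143 + \left(4752 \cdot \frac{1}{11216} \cdot \frac{1}{102} - - \frac{19788}{11}\right) = 1143 + \left(\frac{297}{701} \cdot \frac{1}{102} + \frac{19788}{11}\right) = 1143 + \left(\frac{99}{23834} + \frac{19788}{11}\right) = 1143 + \frac{471628281}{262174} = \frac{771293163}{262174}$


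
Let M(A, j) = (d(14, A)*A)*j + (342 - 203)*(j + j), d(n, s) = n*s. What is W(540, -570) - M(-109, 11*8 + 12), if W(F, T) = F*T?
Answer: -16969000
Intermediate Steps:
M(A, j) = 278*j + 14*j*A**2 (M(A, j) = ((14*A)*A)*j + (342 - 203)*(j + j) = (14*A**2)*j + 139*(2*j) = 14*j*A**2 + 278*j = 278*j + 14*j*A**2)
W(540, -570) - M(-109, 11*8 + 12) = 540*(-570) - 2*(11*8 + 12)*(139 + 7*(-109)**2) = -307800 - 2*(88 + 12)*(139 + 7*11881) = -307800 - 2*100*(139 + 83167) = -307800 - 2*100*83306 = -307800 - 1*16661200 = -307800 - 16661200 = -16969000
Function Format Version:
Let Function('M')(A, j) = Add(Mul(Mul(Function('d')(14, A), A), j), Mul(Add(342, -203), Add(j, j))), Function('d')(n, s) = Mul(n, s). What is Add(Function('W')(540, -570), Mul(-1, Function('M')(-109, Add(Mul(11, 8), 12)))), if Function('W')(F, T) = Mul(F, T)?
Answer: -16969000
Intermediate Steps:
Function('M')(A, j) = Add(Mul(278, j), Mul(14, j, Pow(A, 2))) (Function('M')(A, j) = Add(Mul(Mul(Mul(14, A), A), j), Mul(Add(342, -203), Add(j, j))) = Add(Mul(Mul(14, Pow(A, 2)), j), Mul(139, Mul(2, j))) = Add(Mul(14, j, Pow(A, 2)), Mul(278, j)) = Add(Mul(278, j), Mul(14, j, Pow(A, 2))))
Add(Function('W')(540, -570), Mul(-1, Function('M')(-109, Add(Mul(11, 8), 12)))) = Add(Mul(540, -570), Mul(-1, Mul(2, Add(Mul(11, 8), 12), Add(139, Mul(7, Pow(-109, 2)))))) = Add(-307800, Mul(-1, Mul(2, Add(88, 12), Add(139, Mul(7, 11881))))) = Add(-307800, Mul(-1, Mul(2, 100, Add(139, 83167)))) = Add(-307800, Mul(-1, Mul(2, 100, 83306))) = Add(-307800, Mul(-1, 16661200)) = Add(-307800, -16661200) = -16969000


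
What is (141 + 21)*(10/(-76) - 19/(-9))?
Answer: 6093/19 ≈ 320.68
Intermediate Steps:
(141 + 21)*(10/(-76) - 19/(-9)) = 162*(10*(-1/76) - 19*(-1/9)) = 162*(-5/38 + 19/9) = 162*(677/342) = 6093/19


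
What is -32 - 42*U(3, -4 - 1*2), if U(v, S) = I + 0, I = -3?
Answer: 94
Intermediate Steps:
U(v, S) = -3 (U(v, S) = -3 + 0 = -3)
-32 - 42*U(3, -4 - 1*2) = -32 - 42*(-3) = -32 + 126 = 94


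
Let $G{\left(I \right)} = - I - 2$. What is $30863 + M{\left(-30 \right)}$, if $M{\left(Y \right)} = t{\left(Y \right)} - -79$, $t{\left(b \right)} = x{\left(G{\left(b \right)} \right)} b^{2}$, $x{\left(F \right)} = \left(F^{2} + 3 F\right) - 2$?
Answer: $810342$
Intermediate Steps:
$G{\left(I \right)} = -2 - I$
$x{\left(F \right)} = -2 + F^{2} + 3 F$
$t{\left(b \right)} = b^{2} \left(-8 + \left(-2 - b\right)^{2} - 3 b\right)$ ($t{\left(b \right)} = \left(-2 + \left(-2 - b\right)^{2} + 3 \left(-2 - b\right)\right) b^{2} = \left(-2 + \left(-2 - b\right)^{2} - \left(6 + 3 b\right)\right) b^{2} = \left(-8 + \left(-2 - b\right)^{2} - 3 b\right) b^{2} = b^{2} \left(-8 + \left(-2 - b\right)^{2} - 3 b\right)$)
$M{\left(Y \right)} = 79 + Y^{2} \left(-4 + Y + Y^{2}\right)$ ($M{\left(Y \right)} = Y^{2} \left(-4 + Y + Y^{2}\right) - -79 = Y^{2} \left(-4 + Y + Y^{2}\right) + 79 = 79 + Y^{2} \left(-4 + Y + Y^{2}\right)$)
$30863 + M{\left(-30 \right)} = 30863 + \left(79 + \left(-30\right)^{3} + \left(-30\right)^{4} - 4 \left(-30\right)^{2}\right) = 30863 + \left(79 - 27000 + 810000 - 3600\right) = 30863 + 779479 = 810342$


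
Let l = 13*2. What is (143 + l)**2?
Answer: 28561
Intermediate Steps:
l = 26
(143 + l)**2 = (143 + 26)**2 = 169**2 = 28561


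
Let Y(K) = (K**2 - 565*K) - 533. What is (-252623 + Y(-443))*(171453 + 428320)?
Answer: 115988900924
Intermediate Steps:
Y(K) = -533 + K**2 - 565*K
(-252623 + Y(-443))*(171453 + 428320) = (-252623 + (-533 + (-443)**2 - 565*(-443)))*(171453 + 428320) = (-252623 + (-533 + 196249 + 250295))*599773 = (-252623 + 446011)*599773 = 193388*599773 = 115988900924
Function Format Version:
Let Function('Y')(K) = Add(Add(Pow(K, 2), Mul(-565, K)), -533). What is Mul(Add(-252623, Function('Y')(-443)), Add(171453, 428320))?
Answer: 115988900924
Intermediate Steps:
Function('Y')(K) = Add(-533, Pow(K, 2), Mul(-565, K))
Mul(Add(-252623, Function('Y')(-443)), Add(171453, 428320)) = Mul(Add(-252623, Add(-533, Pow(-443, 2), Mul(-565, -443))), Add(171453, 428320)) = Mul(Add(-252623, Add(-533, 196249, 250295)), 599773) = Mul(Add(-252623, 446011), 599773) = Mul(193388, 599773) = 115988900924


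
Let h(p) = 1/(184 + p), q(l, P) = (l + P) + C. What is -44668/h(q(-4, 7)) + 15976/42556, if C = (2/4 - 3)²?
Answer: -91836812155/10639 ≈ -8.6321e+6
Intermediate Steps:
C = 25/4 (C = (2*(¼) - 3)² = (½ - 3)² = (-5/2)² = 25/4 ≈ 6.2500)
q(l, P) = 25/4 + P + l (q(l, P) = (l + P) + 25/4 = (P + l) + 25/4 = 25/4 + P + l)
-44668/h(q(-4, 7)) + 15976/42556 = -44668/(1/(184 + (25/4 + 7 - 4))) + 15976/42556 = -44668/(1/(184 + 37/4)) + 15976*(1/42556) = -44668/(1/(773/4)) + 3994/10639 = -44668/4/773 + 3994/10639 = -44668*773/4 + 3994/10639 = -8632091 + 3994/10639 = -91836812155/10639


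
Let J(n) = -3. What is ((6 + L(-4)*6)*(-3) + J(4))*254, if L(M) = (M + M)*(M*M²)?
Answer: -2346198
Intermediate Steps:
L(M) = 2*M⁴ (L(M) = (2*M)*M³ = 2*M⁴)
((6 + L(-4)*6)*(-3) + J(4))*254 = ((6 + (2*(-4)⁴)*6)*(-3) - 3)*254 = ((6 + (2*256)*6)*(-3) - 3)*254 = ((6 + 512*6)*(-3) - 3)*254 = ((6 + 3072)*(-3) - 3)*254 = (3078*(-3) - 3)*254 = (-9234 - 3)*254 = -9237*254 = -2346198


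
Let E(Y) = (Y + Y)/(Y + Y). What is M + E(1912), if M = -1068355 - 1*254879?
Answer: -1323233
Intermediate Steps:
E(Y) = 1 (E(Y) = (2*Y)/((2*Y)) = (2*Y)*(1/(2*Y)) = 1)
M = -1323234 (M = -1068355 - 254879 = -1323234)
M + E(1912) = -1323234 + 1 = -1323233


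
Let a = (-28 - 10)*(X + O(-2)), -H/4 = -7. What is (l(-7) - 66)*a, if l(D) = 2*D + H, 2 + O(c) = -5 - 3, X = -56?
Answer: -130416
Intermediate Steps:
H = 28 (H = -4*(-7) = 28)
O(c) = -10 (O(c) = -2 + (-5 - 3) = -2 - 8 = -10)
l(D) = 28 + 2*D (l(D) = 2*D + 28 = 28 + 2*D)
a = 2508 (a = (-28 - 10)*(-56 - 10) = -38*(-66) = 2508)
(l(-7) - 66)*a = ((28 + 2*(-7)) - 66)*2508 = ((28 - 14) - 66)*2508 = (14 - 66)*2508 = -52*2508 = -130416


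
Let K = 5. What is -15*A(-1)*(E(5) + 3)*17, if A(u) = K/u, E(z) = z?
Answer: 10200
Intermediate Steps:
A(u) = 5/u
-15*A(-1)*(E(5) + 3)*17 = -15*5/(-1)*(5 + 3)*17 = -15*5*(-1)*8*17 = -(-75)*8*17 = -15*(-40)*17 = 600*17 = 10200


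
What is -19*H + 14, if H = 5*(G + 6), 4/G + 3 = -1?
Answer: -461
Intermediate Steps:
G = -1 (G = 4/(-3 - 1) = 4/(-4) = 4*(-¼) = -1)
H = 25 (H = 5*(-1 + 6) = 5*5 = 25)
-19*H + 14 = -19*25 + 14 = -475 + 14 = -461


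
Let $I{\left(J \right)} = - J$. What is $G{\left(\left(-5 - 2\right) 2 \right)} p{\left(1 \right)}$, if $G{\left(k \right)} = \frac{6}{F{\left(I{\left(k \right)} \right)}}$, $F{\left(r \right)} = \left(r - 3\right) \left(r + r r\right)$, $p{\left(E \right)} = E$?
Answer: $\frac{1}{385} \approx 0.0025974$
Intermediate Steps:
$F{\left(r \right)} = \left(-3 + r\right) \left(r + r^{2}\right)$
$G{\left(k \right)} = - \frac{6}{k \left(-3 + k^{2} + 2 k\right)}$ ($G{\left(k \right)} = \frac{6}{- k \left(-3 + \left(- k\right)^{2} - 2 \left(- k\right)\right)} = \frac{6}{- k \left(-3 + k^{2} + 2 k\right)} = \frac{6}{\left(-1\right) k \left(-3 + k^{2} + 2 k\right)} = 6 \left(- \frac{1}{k \left(-3 + k^{2} + 2 k\right)}\right) = - \frac{6}{k \left(-3 + k^{2} + 2 k\right)}$)
$G{\left(\left(-5 - 2\right) 2 \right)} p{\left(1 \right)} = \frac{6}{\left(-5 - 2\right) 2 \left(3 - \left(\left(-5 - 2\right) 2\right)^{2} - 2 \left(-5 - 2\right) 2\right)} 1 = \frac{6}{\left(-7\right) 2 \left(3 - \left(\left(-7\right) 2\right)^{2} - 2 \left(\left(-7\right) 2\right)\right)} 1 = \frac{6}{\left(-14\right) \left(3 - \left(-14\right)^{2} - -28\right)} 1 = 6 \left(- \frac{1}{14}\right) \frac{1}{3 - 196 + 28} \cdot 1 = 6 \left(- \frac{1}{14}\right) \frac{1}{-165} \cdot 1 = 6 \left(- \frac{1}{14}\right) \left(- \frac{1}{165}\right) 1 = \frac{1}{385} \cdot 1 = \frac{1}{385}$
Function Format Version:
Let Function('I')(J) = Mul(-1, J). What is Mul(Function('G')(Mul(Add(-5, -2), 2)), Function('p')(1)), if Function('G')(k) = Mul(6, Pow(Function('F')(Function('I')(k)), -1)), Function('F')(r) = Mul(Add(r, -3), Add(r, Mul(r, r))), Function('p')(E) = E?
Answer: Rational(1, 385) ≈ 0.0025974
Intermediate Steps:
Function('F')(r) = Mul(Add(-3, r), Add(r, Pow(r, 2)))
Function('G')(k) = Mul(-6, Pow(k, -1), Pow(Add(-3, Pow(k, 2), Mul(2, k)), -1)) (Function('G')(k) = Mul(6, Pow(Mul(Mul(-1, k), Add(-3, Pow(Mul(-1, k), 2), Mul(-2, Mul(-1, k)))), -1)) = Mul(6, Pow(Mul(Mul(-1, k), Add(-3, Pow(k, 2), Mul(2, k))), -1)) = Mul(6, Pow(Mul(-1, k, Add(-3, Pow(k, 2), Mul(2, k))), -1)) = Mul(6, Mul(-1, Pow(k, -1), Pow(Add(-3, Pow(k, 2), Mul(2, k)), -1))) = Mul(-6, Pow(k, -1), Pow(Add(-3, Pow(k, 2), Mul(2, k)), -1)))
Mul(Function('G')(Mul(Add(-5, -2), 2)), Function('p')(1)) = Mul(Mul(6, Pow(Mul(Add(-5, -2), 2), -1), Pow(Add(3, Mul(-1, Pow(Mul(Add(-5, -2), 2), 2)), Mul(-2, Mul(Add(-5, -2), 2))), -1)), 1) = Mul(Mul(6, Pow(Mul(-7, 2), -1), Pow(Add(3, Mul(-1, Pow(Mul(-7, 2), 2)), Mul(-2, Mul(-7, 2))), -1)), 1) = Mul(Mul(6, Pow(-14, -1), Pow(Add(3, Mul(-1, Pow(-14, 2)), Mul(-2, -14)), -1)), 1) = Mul(Mul(6, Rational(-1, 14), Pow(Add(3, Mul(-1, 196), 28), -1)), 1) = Mul(Mul(6, Rational(-1, 14), Pow(Add(3, -196, 28), -1)), 1) = Mul(Mul(6, Rational(-1, 14), Pow(-165, -1)), 1) = Mul(Mul(6, Rational(-1, 14), Rational(-1, 165)), 1) = Mul(Rational(1, 385), 1) = Rational(1, 385)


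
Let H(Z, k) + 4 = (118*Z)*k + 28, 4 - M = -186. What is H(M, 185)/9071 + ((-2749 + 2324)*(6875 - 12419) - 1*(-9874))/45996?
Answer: 106120685179/208614858 ≈ 508.69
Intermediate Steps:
M = 190 (M = 4 - 1*(-186) = 4 + 186 = 190)
H(Z, k) = 24 + 118*Z*k (H(Z, k) = -4 + ((118*Z)*k + 28) = -4 + (118*Z*k + 28) = -4 + (28 + 118*Z*k) = 24 + 118*Z*k)
H(M, 185)/9071 + ((-2749 + 2324)*(6875 - 12419) - 1*(-9874))/45996 = (24 + 118*190*185)/9071 + ((-2749 + 2324)*(6875 - 12419) - 1*(-9874))/45996 = (24 + 4147700)*(1/9071) + (-425*(-5544) + 9874)*(1/45996) = 4147724*(1/9071) + (2356200 + 9874)*(1/45996) = 4147724/9071 + 2366074*(1/45996) = 4147724/9071 + 1183037/22998 = 106120685179/208614858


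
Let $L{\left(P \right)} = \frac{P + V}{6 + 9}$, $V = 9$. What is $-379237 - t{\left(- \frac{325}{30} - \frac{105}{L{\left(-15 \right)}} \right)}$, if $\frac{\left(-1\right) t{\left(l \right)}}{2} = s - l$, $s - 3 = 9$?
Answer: $- \frac{1139149}{3} \approx -3.7972 \cdot 10^{5}$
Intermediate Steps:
$s = 12$ ($s = 3 + 9 = 12$)
$L{\left(P \right)} = \frac{3}{5} + \frac{P}{15}$ ($L{\left(P \right)} = \frac{P + 9}{6 + 9} = \frac{9 + P}{15} = \left(9 + P\right) \frac{1}{15} = \frac{3}{5} + \frac{P}{15}$)
$t{\left(l \right)} = -24 + 2 l$ ($t{\left(l \right)} = - 2 \left(12 - l\right) = -24 + 2 l$)
$-379237 - t{\left(- \frac{325}{30} - \frac{105}{L{\left(-15 \right)}} \right)} = -379237 - \left(-24 + 2 \left(- \frac{325}{30} - \frac{105}{\frac{3}{5} + \frac{1}{15} \left(-15\right)}\right)\right) = -379237 - \left(-24 + 2 \left(\left(-325\right) \frac{1}{30} - \frac{105}{\frac{3}{5} - 1}\right)\right) = -379237 - \left(-24 + 2 \left(- \frac{65}{6} - \frac{105}{- \frac{2}{5}}\right)\right) = -379237 - \left(-24 + 2 \left(- \frac{65}{6} - - \frac{525}{2}\right)\right) = -379237 - \left(-24 + 2 \left(- \frac{65}{6} + \frac{525}{2}\right)\right) = -379237 - \left(-24 + 2 \cdot \frac{755}{3}\right) = -379237 - \left(-24 + \frac{1510}{3}\right) = -379237 - \frac{1438}{3} = - \frac{1139149}{3}$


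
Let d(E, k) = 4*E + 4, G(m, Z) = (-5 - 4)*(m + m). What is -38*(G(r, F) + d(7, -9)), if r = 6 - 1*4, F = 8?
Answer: 152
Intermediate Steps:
r = 2 (r = 6 - 4 = 2)
G(m, Z) = -18*m
d(E, k) = 4 + 4*E
-38*(G(r, F) + d(7, -9)) = -38*(-18*2 + (4 + 4*7)) = -38*(-36 + (4 + 28)) = -38*(-36 + 32) = -38*(-4) = 152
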